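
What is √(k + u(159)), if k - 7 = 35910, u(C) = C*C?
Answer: √61198 ≈ 247.38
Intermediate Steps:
u(C) = C²
k = 35917 (k = 7 + 35910 = 35917)
√(k + u(159)) = √(35917 + 159²) = √(35917 + 25281) = √61198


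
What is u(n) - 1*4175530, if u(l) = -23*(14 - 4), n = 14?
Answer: -4175760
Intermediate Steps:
u(l) = -230 (u(l) = -23*10 = -230)
u(n) - 1*4175530 = -230 - 1*4175530 = -230 - 4175530 = -4175760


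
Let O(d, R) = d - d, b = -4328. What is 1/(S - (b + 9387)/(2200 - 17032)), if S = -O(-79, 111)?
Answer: 14832/5059 ≈ 2.9318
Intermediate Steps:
O(d, R) = 0
S = 0 (S = -1*0 = 0)
1/(S - (b + 9387)/(2200 - 17032)) = 1/(0 - (-4328 + 9387)/(2200 - 17032)) = 1/(0 - 5059/(-14832)) = 1/(0 - 5059*(-1)/14832) = 1/(0 - 1*(-5059/14832)) = 1/(0 + 5059/14832) = 1/(5059/14832) = 14832/5059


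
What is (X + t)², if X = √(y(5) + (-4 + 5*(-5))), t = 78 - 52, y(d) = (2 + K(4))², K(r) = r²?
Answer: (26 + √295)² ≈ 1864.1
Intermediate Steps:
y(d) = 324 (y(d) = (2 + 4²)² = (2 + 16)² = 18² = 324)
t = 26
X = √295 (X = √(324 + (-4 + 5*(-5))) = √(324 + (-4 - 25)) = √(324 - 29) = √295 ≈ 17.176)
(X + t)² = (√295 + 26)² = (26 + √295)²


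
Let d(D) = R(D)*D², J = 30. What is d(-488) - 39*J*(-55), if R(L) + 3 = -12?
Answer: -3507810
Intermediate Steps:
R(L) = -15 (R(L) = -3 - 12 = -15)
d(D) = -15*D²
d(-488) - 39*J*(-55) = -15*(-488)² - 39*30*(-55) = -15*238144 - 1170*(-55) = -3572160 - 1*(-64350) = -3572160 + 64350 = -3507810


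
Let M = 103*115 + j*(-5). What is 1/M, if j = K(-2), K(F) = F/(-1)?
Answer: 1/11835 ≈ 8.4495e-5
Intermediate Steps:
K(F) = -F (K(F) = F*(-1) = -F)
j = 2 (j = -1*(-2) = 2)
M = 11835 (M = 103*115 + 2*(-5) = 11845 - 10 = 11835)
1/M = 1/11835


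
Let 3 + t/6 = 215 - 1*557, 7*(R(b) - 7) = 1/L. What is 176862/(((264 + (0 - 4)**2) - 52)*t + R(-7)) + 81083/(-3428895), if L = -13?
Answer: -9778080334447/24543872680830 ≈ -0.39839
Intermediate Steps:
R(b) = 636/91 (R(b) = 7 + (1/7)/(-13) = 7 + (1/7)*(-1/13) = 7 - 1/91 = 636/91)
t = -2070 (t = -18 + 6*(215 - 1*557) = -18 + 6*(215 - 557) = -18 + 6*(-342) = -18 - 2052 = -2070)
176862/(((264 + (0 - 4)**2) - 52)*t + R(-7)) + 81083/(-3428895) = 176862/(((264 + (0 - 4)**2) - 52)*(-2070) + 636/91) + 81083/(-3428895) = 176862/(((264 + (-4)**2) - 52)*(-2070) + 636/91) + 81083*(-1/3428895) = 176862/(((264 + 16) - 52)*(-2070) + 636/91) - 81083/3428895 = 176862/((280 - 52)*(-2070) + 636/91) - 81083/3428895 = 176862/(228*(-2070) + 636/91) - 81083/3428895 = 176862/(-471960 + 636/91) - 81083/3428895 = 176862/(-42947724/91) - 81083/3428895 = 176862*(-91/42947724) - 81083/3428895 = -2682407/7157954 - 81083/3428895 = -9778080334447/24543872680830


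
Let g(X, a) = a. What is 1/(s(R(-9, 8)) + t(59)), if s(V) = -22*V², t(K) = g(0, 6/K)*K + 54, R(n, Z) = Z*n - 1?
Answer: -1/117178 ≈ -8.5340e-6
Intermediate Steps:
R(n, Z) = -1 + Z*n
t(K) = 60 (t(K) = (6/K)*K + 54 = 6 + 54 = 60)
1/(s(R(-9, 8)) + t(59)) = 1/(-22*(-1 + 8*(-9))² + 60) = 1/(-22*(-1 - 72)² + 60) = 1/(-22*(-73)² + 60) = 1/(-22*5329 + 60) = 1/(-117238 + 60) = 1/(-117178) = -1/117178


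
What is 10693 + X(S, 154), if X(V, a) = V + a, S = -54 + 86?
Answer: 10879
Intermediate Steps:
S = 32
10693 + X(S, 154) = 10693 + (32 + 154) = 10693 + 186 = 10879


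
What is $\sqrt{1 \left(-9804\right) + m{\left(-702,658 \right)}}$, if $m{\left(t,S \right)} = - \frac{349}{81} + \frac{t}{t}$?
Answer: $\frac{2 i \sqrt{198598}}{9} \approx 99.032 i$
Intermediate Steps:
$m{\left(t,S \right)} = - \frac{268}{81}$ ($m{\left(t,S \right)} = \left(-349\right) \frac{1}{81} + 1 = - \frac{349}{81} + 1 = - \frac{268}{81}$)
$\sqrt{1 \left(-9804\right) + m{\left(-702,658 \right)}} = \sqrt{1 \left(-9804\right) - \frac{268}{81}} = \sqrt{-9804 - \frac{268}{81}} = \sqrt{- \frac{794392}{81}} = \frac{2 i \sqrt{198598}}{9}$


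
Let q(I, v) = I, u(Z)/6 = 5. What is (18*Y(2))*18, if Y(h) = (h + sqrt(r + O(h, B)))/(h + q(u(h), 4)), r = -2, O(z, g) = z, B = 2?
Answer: 81/4 ≈ 20.250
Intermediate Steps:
u(Z) = 30 (u(Z) = 6*5 = 30)
Y(h) = (h + sqrt(-2 + h))/(30 + h) (Y(h) = (h + sqrt(-2 + h))/(h + 30) = (h + sqrt(-2 + h))/(30 + h))
(18*Y(2))*18 = (18*((2 + sqrt(-2 + 2))/(30 + 2)))*18 = (18*((2 + sqrt(0))/32))*18 = (18*((2 + 0)/32))*18 = (18*((1/32)*2))*18 = (18*(1/16))*18 = (9/8)*18 = 81/4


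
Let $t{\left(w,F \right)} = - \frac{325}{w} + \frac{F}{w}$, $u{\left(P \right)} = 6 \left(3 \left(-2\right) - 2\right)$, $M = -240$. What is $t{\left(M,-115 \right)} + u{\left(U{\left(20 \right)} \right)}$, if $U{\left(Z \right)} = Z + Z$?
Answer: $- \frac{277}{6} \approx -46.167$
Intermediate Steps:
$U{\left(Z \right)} = 2 Z$
$u{\left(P \right)} = -48$ ($u{\left(P \right)} = 6 \left(-6 - 2\right) = 6 \left(-8\right) = -48$)
$t{\left(M,-115 \right)} + u{\left(U{\left(20 \right)} \right)} = \frac{-325 - 115}{-240} - 48 = \left(- \frac{1}{240}\right) \left(-440\right) - 48 = \frac{11}{6} - 48 = - \frac{277}{6}$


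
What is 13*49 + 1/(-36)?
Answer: 22931/36 ≈ 636.97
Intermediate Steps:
13*49 + 1/(-36) = 637 - 1/36 = 22931/36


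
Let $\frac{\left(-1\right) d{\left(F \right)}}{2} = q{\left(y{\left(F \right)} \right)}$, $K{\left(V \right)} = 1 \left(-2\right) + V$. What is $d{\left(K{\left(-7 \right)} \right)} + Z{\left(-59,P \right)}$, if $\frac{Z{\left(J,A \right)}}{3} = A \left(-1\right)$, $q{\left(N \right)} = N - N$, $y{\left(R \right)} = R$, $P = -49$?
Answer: $147$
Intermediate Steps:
$q{\left(N \right)} = 0$
$Z{\left(J,A \right)} = - 3 A$ ($Z{\left(J,A \right)} = 3 A \left(-1\right) = 3 \left(- A\right) = - 3 A$)
$K{\left(V \right)} = -2 + V$
$d{\left(F \right)} = 0$ ($d{\left(F \right)} = \left(-2\right) 0 = 0$)
$d{\left(K{\left(-7 \right)} \right)} + Z{\left(-59,P \right)} = 0 - -147 = 0 + 147 = 147$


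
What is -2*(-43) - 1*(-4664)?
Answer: 4750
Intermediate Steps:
-2*(-43) - 1*(-4664) = 86 + 4664 = 4750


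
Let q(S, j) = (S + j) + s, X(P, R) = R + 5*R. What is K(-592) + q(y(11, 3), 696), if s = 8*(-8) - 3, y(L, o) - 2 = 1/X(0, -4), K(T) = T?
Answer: 935/24 ≈ 38.958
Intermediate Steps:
X(P, R) = 6*R
y(L, o) = 47/24 (y(L, o) = 2 + 1/(6*(-4)) = 2 + 1/(-24) = 2 - 1/24 = 47/24)
s = -67 (s = -64 - 3 = -67)
q(S, j) = -67 + S + j (q(S, j) = (S + j) - 67 = -67 + S + j)
K(-592) + q(y(11, 3), 696) = -592 + (-67 + 47/24 + 696) = -592 + 15143/24 = 935/24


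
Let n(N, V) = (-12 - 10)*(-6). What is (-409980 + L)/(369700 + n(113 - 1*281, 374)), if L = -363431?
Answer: -773411/369832 ≈ -2.0912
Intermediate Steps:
n(N, V) = 132 (n(N, V) = -22*(-6) = 132)
(-409980 + L)/(369700 + n(113 - 1*281, 374)) = (-409980 - 363431)/(369700 + 132) = -773411/369832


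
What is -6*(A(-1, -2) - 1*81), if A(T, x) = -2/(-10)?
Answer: 2424/5 ≈ 484.80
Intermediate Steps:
A(T, x) = 1/5 (A(T, x) = -2*(-1/10) = 1/5)
-6*(A(-1, -2) - 1*81) = -6*(1/5 - 1*81) = -6*(1/5 - 81) = -6*(-404/5) = 2424/5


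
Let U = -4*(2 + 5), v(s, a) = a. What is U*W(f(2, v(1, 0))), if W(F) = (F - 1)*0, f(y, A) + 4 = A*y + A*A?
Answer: 0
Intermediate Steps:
f(y, A) = -4 + A² + A*y (f(y, A) = -4 + (A*y + A*A) = -4 + (A*y + A²) = -4 + (A² + A*y) = -4 + A² + A*y)
U = -28 (U = -4*7 = -28)
W(F) = 0 (W(F) = (-1 + F)*0 = 0)
U*W(f(2, v(1, 0))) = -28*0 = 0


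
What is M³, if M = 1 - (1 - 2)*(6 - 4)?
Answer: 27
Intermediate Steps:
M = 3 (M = 1 - (-1)*2 = 1 - 1*(-2) = 1 + 2 = 3)
M³ = 3³ = 27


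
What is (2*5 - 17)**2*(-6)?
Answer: -294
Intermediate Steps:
(2*5 - 17)**2*(-6) = (10 - 17)**2*(-6) = (-7)**2*(-6) = 49*(-6) = -294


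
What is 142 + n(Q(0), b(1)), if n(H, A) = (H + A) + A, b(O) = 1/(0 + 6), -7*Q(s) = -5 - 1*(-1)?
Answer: 3001/21 ≈ 142.90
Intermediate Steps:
Q(s) = 4/7 (Q(s) = -(-5 - 1*(-1))/7 = -(-5 + 1)/7 = -⅐*(-4) = 4/7)
b(O) = ⅙ (b(O) = 1/6 = ⅙)
n(H, A) = H + 2*A (n(H, A) = (A + H) + A = H + 2*A)
142 + n(Q(0), b(1)) = 142 + (4/7 + 2*(⅙)) = 142 + (4/7 + ⅓) = 142 + 19/21 = 3001/21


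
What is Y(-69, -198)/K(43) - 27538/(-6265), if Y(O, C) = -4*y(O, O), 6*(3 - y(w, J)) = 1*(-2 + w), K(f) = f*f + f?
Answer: 11085037/2540010 ≈ 4.3642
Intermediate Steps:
K(f) = f + f**2 (K(f) = f**2 + f = f + f**2)
y(w, J) = 10/3 - w/6 (y(w, J) = 3 - (-2 + w)/6 = 3 + (1/3 - w/6) = 10/3 - w/6)
Y(O, C) = -40/3 + 2*O/3 (Y(O, C) = -4*(10/3 - O/6) = -40/3 + 2*O/3)
Y(-69, -198)/K(43) - 27538/(-6265) = (-40/3 + (2/3)*(-69))/((43*(1 + 43))) - 27538/(-6265) = (-40/3 - 46)/((43*44)) - 27538*(-1/6265) = -178/3/1892 + 3934/895 = -178/3*1/1892 + 3934/895 = -89/2838 + 3934/895 = 11085037/2540010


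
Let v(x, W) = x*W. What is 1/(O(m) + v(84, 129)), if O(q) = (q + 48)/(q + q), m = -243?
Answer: 162/1755497 ≈ 9.2281e-5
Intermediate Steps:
O(q) = (48 + q)/(2*q) (O(q) = (48 + q)/((2*q)) = (48 + q)*(1/(2*q)) = (48 + q)/(2*q))
v(x, W) = W*x
1/(O(m) + v(84, 129)) = 1/((½)*(48 - 243)/(-243) + 129*84) = 1/((½)*(-1/243)*(-195) + 10836) = 1/(65/162 + 10836) = 1/(1755497/162) = 162/1755497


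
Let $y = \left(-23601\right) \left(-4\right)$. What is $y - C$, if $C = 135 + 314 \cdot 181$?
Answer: $37435$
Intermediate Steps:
$y = 94404$
$C = 56969$ ($C = 135 + 56834 = 56969$)
$y - C = 94404 - 56969 = 37435$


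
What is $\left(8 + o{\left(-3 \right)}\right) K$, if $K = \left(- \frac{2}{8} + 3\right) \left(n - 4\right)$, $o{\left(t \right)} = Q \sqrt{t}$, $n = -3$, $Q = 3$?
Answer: $-154 - \frac{231 i \sqrt{3}}{4} \approx -154.0 - 100.03 i$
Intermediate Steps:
$o{\left(t \right)} = 3 \sqrt{t}$
$K = - \frac{77}{4}$ ($K = \left(- \frac{2}{8} + 3\right) \left(-3 - 4\right) = \left(\left(-2\right) \frac{1}{8} + 3\right) \left(-7\right) = \left(- \frac{1}{4} + 3\right) \left(-7\right) = \frac{11}{4} \left(-7\right) = - \frac{77}{4} \approx -19.25$)
$\left(8 + o{\left(-3 \right)}\right) K = \left(8 + 3 \sqrt{-3}\right) \left(- \frac{77}{4}\right) = \left(8 + 3 i \sqrt{3}\right) \left(- \frac{77}{4}\right) = -154 - \frac{231 i \sqrt{3}}{4}$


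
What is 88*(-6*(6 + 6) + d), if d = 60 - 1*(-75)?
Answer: 5544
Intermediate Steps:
d = 135 (d = 60 + 75 = 135)
88*(-6*(6 + 6) + d) = 88*(-6*(6 + 6) + 135) = 88*(-6*12 + 135) = 88*(-72 + 135) = 88*63 = 5544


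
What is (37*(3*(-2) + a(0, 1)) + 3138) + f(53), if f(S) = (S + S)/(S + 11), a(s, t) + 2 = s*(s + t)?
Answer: 90997/32 ≈ 2843.7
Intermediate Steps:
a(s, t) = -2 + s*(s + t)
f(S) = 2*S/(11 + S) (f(S) = (2*S)/(11 + S) = 2*S/(11 + S))
(37*(3*(-2) + a(0, 1)) + 3138) + f(53) = (37*(3*(-2) + (-2 + 0² + 0*1)) + 3138) + 2*53/(11 + 53) = (37*(-6 + (-2 + 0 + 0)) + 3138) + 2*53/64 = (37*(-6 - 2) + 3138) + 2*53*(1/64) = (37*(-8) + 3138) + 53/32 = (-296 + 3138) + 53/32 = 2842 + 53/32 = 90997/32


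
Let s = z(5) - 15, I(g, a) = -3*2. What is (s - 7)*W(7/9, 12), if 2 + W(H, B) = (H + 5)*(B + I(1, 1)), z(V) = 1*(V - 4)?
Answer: -686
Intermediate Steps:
I(g, a) = -6
z(V) = -4 + V (z(V) = 1*(-4 + V) = -4 + V)
W(H, B) = -2 + (-6 + B)*(5 + H) (W(H, B) = -2 + (H + 5)*(B - 6) = -2 + (5 + H)*(-6 + B) = -2 + (-6 + B)*(5 + H))
s = -14 (s = (-4 + 5) - 15 = 1 - 15 = -14)
(s - 7)*W(7/9, 12) = (-14 - 7)*(-32 - 42/9 + 5*12 + 12*(7/9)) = -21*(-32 - 42/9 + 60 + 12*(7*(⅑))) = -21*(-32 - 6*7/9 + 60 + 12*(7/9)) = -21*(-32 - 14/3 + 60 + 28/3) = -21*98/3 = -686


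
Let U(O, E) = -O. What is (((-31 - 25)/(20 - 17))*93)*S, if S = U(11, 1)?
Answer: 19096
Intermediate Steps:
S = -11 (S = -1*11 = -11)
(((-31 - 25)/(20 - 17))*93)*S = (((-31 - 25)/(20 - 17))*93)*(-11) = (-56/3*93)*(-11) = (-56*1/3*93)*(-11) = -56/3*93*(-11) = -1736*(-11) = 19096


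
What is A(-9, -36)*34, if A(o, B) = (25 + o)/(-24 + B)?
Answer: -136/15 ≈ -9.0667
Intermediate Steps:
A(o, B) = (25 + o)/(-24 + B)
A(-9, -36)*34 = ((25 - 9)/(-24 - 36))*34 = (16/(-60))*34 = -1/60*16*34 = -4/15*34 = -136/15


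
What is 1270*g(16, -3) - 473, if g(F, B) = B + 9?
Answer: 7147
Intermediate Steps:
g(F, B) = 9 + B
1270*g(16, -3) - 473 = 1270*(9 - 3) - 473 = 1270*6 - 473 = 7620 - 473 = 7147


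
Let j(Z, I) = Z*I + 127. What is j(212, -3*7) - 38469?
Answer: -42794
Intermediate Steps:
j(Z, I) = 127 + I*Z (j(Z, I) = I*Z + 127 = 127 + I*Z)
j(212, -3*7) - 38469 = (127 - 3*7*212) - 38469 = (127 - 21*212) - 38469 = (127 - 4452) - 38469 = -4325 - 38469 = -42794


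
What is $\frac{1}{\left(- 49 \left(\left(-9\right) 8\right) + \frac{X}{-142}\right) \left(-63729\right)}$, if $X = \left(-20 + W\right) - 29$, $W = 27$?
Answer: $- \frac{71}{15964050771} \approx -4.4475 \cdot 10^{-9}$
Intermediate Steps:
$X = -22$ ($X = \left(-20 + 27\right) - 29 = 7 - 29 = -22$)
$\frac{1}{\left(- 49 \left(\left(-9\right) 8\right) + \frac{X}{-142}\right) \left(-63729\right)} = \frac{1}{\left(- 49 \left(\left(-9\right) 8\right) - \frac{22}{-142}\right) \left(-63729\right)} = \frac{1}{\left(-49\right) \left(-72\right) - - \frac{11}{71}} \left(- \frac{1}{63729}\right) = \frac{1}{3528 + \frac{11}{71}} \left(- \frac{1}{63729}\right) = \frac{1}{\frac{250499}{71}} \left(- \frac{1}{63729}\right) = \frac{71}{250499} \left(- \frac{1}{63729}\right) = - \frac{71}{15964050771}$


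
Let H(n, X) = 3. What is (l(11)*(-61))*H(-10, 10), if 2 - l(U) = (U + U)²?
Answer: 88206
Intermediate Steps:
l(U) = 2 - 4*U² (l(U) = 2 - (U + U)² = 2 - (2*U)² = 2 - 4*U²)
(l(11)*(-61))*H(-10, 10) = ((2 - 4*11²)*(-61))*3 = ((2 - 4*121)*(-61))*3 = ((2 - 484)*(-61))*3 = -482*(-61)*3 = 29402*3 = 88206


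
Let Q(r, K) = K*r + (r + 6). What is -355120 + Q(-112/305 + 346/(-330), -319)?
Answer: -1189897076/3355 ≈ -3.5466e+5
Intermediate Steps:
Q(r, K) = 6 + r + K*r (Q(r, K) = K*r + (6 + r) = 6 + r + K*r)
-355120 + Q(-112/305 + 346/(-330), -319) = -355120 + (6 + (-112/305 + 346/(-330)) - 319*(-112/305 + 346/(-330))) = -355120 + (6 + (-112*1/305 + 346*(-1/330)) - 319*(-112*1/305 + 346*(-1/330))) = -355120 + (6 + (-112/305 - 173/165) - 319*(-112/305 - 173/165)) = -355120 + (6 - 14249/10065 - 319*(-14249/10065)) = -355120 + (6 - 14249/10065 + 413221/915) = -355120 + 1530524/3355 = -1189897076/3355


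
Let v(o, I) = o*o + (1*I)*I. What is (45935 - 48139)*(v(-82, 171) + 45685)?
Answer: -179956600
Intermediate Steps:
v(o, I) = I² + o² (v(o, I) = o² + I*I = o² + I² = I² + o²)
(45935 - 48139)*(v(-82, 171) + 45685) = (45935 - 48139)*((171² + (-82)²) + 45685) = -2204*((29241 + 6724) + 45685) = -2204*(35965 + 45685) = -2204*81650 = -179956600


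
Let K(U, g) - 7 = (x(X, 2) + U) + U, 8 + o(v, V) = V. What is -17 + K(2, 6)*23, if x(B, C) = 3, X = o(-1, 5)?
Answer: 305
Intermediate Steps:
o(v, V) = -8 + V
X = -3 (X = -8 + 5 = -3)
K(U, g) = 10 + 2*U (K(U, g) = 7 + ((3 + U) + U) = 7 + (3 + 2*U) = 10 + 2*U)
-17 + K(2, 6)*23 = -17 + (10 + 2*2)*23 = -17 + (10 + 4)*23 = -17 + 14*23 = -17 + 322 = 305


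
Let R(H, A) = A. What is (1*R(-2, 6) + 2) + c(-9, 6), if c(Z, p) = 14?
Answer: 22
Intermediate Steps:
(1*R(-2, 6) + 2) + c(-9, 6) = (1*6 + 2) + 14 = (6 + 2) + 14 = 8 + 14 = 22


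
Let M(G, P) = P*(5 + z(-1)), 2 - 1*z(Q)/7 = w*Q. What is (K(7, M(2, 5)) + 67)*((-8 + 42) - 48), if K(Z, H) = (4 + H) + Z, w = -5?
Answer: 28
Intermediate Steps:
z(Q) = 14 + 35*Q (z(Q) = 14 - (-35)*Q = 14 + 35*Q)
M(G, P) = -16*P (M(G, P) = P*(5 + (14 + 35*(-1))) = P*(5 + (14 - 35)) = P*(5 - 21) = P*(-16) = -16*P)
K(Z, H) = 4 + H + Z
(K(7, M(2, 5)) + 67)*((-8 + 42) - 48) = ((4 - 16*5 + 7) + 67)*((-8 + 42) - 48) = ((4 - 80 + 7) + 67)*(34 - 48) = (-69 + 67)*(-14) = -2*(-14) = 28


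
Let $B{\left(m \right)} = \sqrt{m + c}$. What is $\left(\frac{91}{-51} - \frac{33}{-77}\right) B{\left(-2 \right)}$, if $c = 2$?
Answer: $0$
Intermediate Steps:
$B{\left(m \right)} = \sqrt{2 + m}$ ($B{\left(m \right)} = \sqrt{m + 2} = \sqrt{2 + m}$)
$\left(\frac{91}{-51} - \frac{33}{-77}\right) B{\left(-2 \right)} = \left(\frac{91}{-51} - \frac{33}{-77}\right) \sqrt{2 - 2} = \left(91 \left(- \frac{1}{51}\right) - - \frac{3}{7}\right) \sqrt{0} = \left(- \frac{91}{51} + \frac{3}{7}\right) 0 = \left(- \frac{484}{357}\right) 0 = 0$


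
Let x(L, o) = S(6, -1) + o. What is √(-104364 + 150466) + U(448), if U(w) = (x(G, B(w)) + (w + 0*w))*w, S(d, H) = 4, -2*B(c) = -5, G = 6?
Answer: 203616 + √46102 ≈ 2.0383e+5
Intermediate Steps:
B(c) = 5/2 (B(c) = -½*(-5) = 5/2)
x(L, o) = 4 + o
U(w) = w*(13/2 + w) (U(w) = ((4 + 5/2) + (w + 0*w))*w = (13/2 + (w + 0))*w = (13/2 + w)*w = w*(13/2 + w))
√(-104364 + 150466) + U(448) = √(-104364 + 150466) + (½)*448*(13 + 2*448) = √46102 + (½)*448*(13 + 896) = √46102 + (½)*448*909 = √46102 + 203616 = 203616 + √46102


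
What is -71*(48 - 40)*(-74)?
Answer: 42032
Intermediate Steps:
-71*(48 - 40)*(-74) = -71*8*(-74) = -568*(-74) = 42032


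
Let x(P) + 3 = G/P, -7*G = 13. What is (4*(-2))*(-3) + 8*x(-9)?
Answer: 104/63 ≈ 1.6508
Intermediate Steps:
G = -13/7 (G = -1/7*13 = -13/7 ≈ -1.8571)
x(P) = -3 - 13/(7*P)
(4*(-2))*(-3) + 8*x(-9) = (4*(-2))*(-3) + 8*(-3 - 13/7/(-9)) = -8*(-3) + 8*(-3 - 13/7*(-1/9)) = 24 + 8*(-3 + 13/63) = 24 + 8*(-176/63) = 24 - 1408/63 = 104/63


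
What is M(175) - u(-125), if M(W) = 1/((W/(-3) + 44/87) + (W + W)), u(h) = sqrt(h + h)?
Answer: 29/8473 - 5*I*sqrt(10) ≈ 0.0034226 - 15.811*I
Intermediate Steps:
u(h) = sqrt(2)*sqrt(h) (u(h) = sqrt(2*h) = sqrt(2)*sqrt(h))
M(W) = 1/(44/87 + 5*W/3) (M(W) = 1/((W*(-1/3) + 44*(1/87)) + 2*W) = 1/((-W/3 + 44/87) + 2*W) = 1/((44/87 - W/3) + 2*W) = 1/(44/87 + 5*W/3))
M(175) - u(-125) = 87/(44 + 145*175) - sqrt(2)*sqrt(-125) = 87/(44 + 25375) - sqrt(2)*5*I*sqrt(5) = 87/25419 - 5*I*sqrt(10) = 87*(1/25419) - 5*I*sqrt(10) = 29/8473 - 5*I*sqrt(10)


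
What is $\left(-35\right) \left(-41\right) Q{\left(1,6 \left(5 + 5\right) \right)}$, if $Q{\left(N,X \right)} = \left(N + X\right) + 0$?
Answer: $87535$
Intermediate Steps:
$Q{\left(N,X \right)} = N + X$
$\left(-35\right) \left(-41\right) Q{\left(1,6 \left(5 + 5\right) \right)} = \left(-35\right) \left(-41\right) \left(1 + 6 \left(5 + 5\right)\right) = 1435 \left(1 + 6 \cdot 10\right) = 1435 \left(1 + 60\right) = 1435 \cdot 61 = 87535$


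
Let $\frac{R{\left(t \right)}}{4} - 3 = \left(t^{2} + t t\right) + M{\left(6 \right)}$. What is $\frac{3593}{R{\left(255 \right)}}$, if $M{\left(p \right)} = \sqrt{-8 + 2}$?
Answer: $\frac{155760143}{22551710420} - \frac{3593 i \sqrt{6}}{67655131260} \approx 0.0069068 - 1.3009 \cdot 10^{-7} i$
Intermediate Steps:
$M{\left(p \right)} = i \sqrt{6}$ ($M{\left(p \right)} = \sqrt{-6} = i \sqrt{6}$)
$R{\left(t \right)} = 12 + 8 t^{2} + 4 i \sqrt{6}$ ($R{\left(t \right)} = 12 + 4 \left(\left(t^{2} + t t\right) + i \sqrt{6}\right) = 12 + 4 \left(\left(t^{2} + t^{2}\right) + i \sqrt{6}\right) = 12 + 4 \left(2 t^{2} + i \sqrt{6}\right) = 12 + \left(8 t^{2} + 4 i \sqrt{6}\right) = 12 + 8 t^{2} + 4 i \sqrt{6}$)
$\frac{3593}{R{\left(255 \right)}} = \frac{3593}{12 + 8 \cdot 255^{2} + 4 i \sqrt{6}} = \frac{3593}{12 + 8 \cdot 65025 + 4 i \sqrt{6}} = \frac{3593}{12 + 520200 + 4 i \sqrt{6}} = \frac{3593}{520212 + 4 i \sqrt{6}}$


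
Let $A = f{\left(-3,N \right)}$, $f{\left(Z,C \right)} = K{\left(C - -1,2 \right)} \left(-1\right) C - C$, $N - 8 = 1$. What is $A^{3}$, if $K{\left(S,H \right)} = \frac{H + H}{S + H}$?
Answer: $-1728$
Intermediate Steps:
$N = 9$ ($N = 8 + 1 = 9$)
$K{\left(S,H \right)} = \frac{2 H}{H + S}$
$f{\left(Z,C \right)} = - C - \frac{4 C}{3 + C}$ ($f{\left(Z,C \right)} = 2 \cdot 2 \frac{1}{2 + \left(C - -1\right)} \left(-1\right) C - C = 2 \cdot 2 \frac{1}{2 + \left(C + 1\right)} \left(-1\right) C - C = 2 \cdot 2 \frac{1}{2 + \left(1 + C\right)} \left(-1\right) C - C = 2 \cdot 2 \frac{1}{3 + C} \left(-1\right) C - C = \frac{4}{3 + C} \left(-1\right) C - C = - \frac{4}{3 + C} C - C = - \frac{4 C}{3 + C} - C = - C - \frac{4 C}{3 + C}$)
$A = -12$ ($A = \left(-1\right) 9 \frac{1}{3 + 9} \left(7 + 9\right) = \left(-1\right) 9 \cdot \frac{1}{12} \cdot 16 = -12$)
$A^{3} = \left(-12\right)^{3} = -1728$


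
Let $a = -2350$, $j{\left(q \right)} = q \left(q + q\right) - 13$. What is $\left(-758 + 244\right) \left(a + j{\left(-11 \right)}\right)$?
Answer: $1090194$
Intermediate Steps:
$j{\left(q \right)} = -13 + 2 q^{2}$ ($j{\left(q \right)} = q 2 q - 13 = 2 q^{2} - 13 = -13 + 2 q^{2}$)
$\left(-758 + 244\right) \left(a + j{\left(-11 \right)}\right) = \left(-758 + 244\right) \left(-2350 - \left(13 - 2 \left(-11\right)^{2}\right)\right) = - 514 \left(-2350 + \left(-13 + 2 \cdot 121\right)\right) = - 514 \left(-2350 + \left(-13 + 242\right)\right) = - 514 \left(-2350 + 229\right) = \left(-514\right) \left(-2121\right) = 1090194$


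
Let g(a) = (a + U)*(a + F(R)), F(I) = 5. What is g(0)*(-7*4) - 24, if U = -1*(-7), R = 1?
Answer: -1004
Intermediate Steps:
U = 7
g(a) = (5 + a)*(7 + a) (g(a) = (a + 7)*(a + 5) = (7 + a)*(5 + a) = (5 + a)*(7 + a))
g(0)*(-7*4) - 24 = (35 + 0² + 12*0)*(-7*4) - 24 = (35 + 0 + 0)*(-28) - 24 = 35*(-28) - 24 = -980 - 24 = -1004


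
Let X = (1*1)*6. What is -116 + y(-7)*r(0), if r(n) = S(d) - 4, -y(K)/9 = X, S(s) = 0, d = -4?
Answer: 100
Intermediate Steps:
X = 6 (X = 1*6 = 6)
y(K) = -54 (y(K) = -9*6 = -54)
r(n) = -4 (r(n) = 0 - 4 = -4)
-116 + y(-7)*r(0) = -116 - 54*(-4) = -116 + 216 = 100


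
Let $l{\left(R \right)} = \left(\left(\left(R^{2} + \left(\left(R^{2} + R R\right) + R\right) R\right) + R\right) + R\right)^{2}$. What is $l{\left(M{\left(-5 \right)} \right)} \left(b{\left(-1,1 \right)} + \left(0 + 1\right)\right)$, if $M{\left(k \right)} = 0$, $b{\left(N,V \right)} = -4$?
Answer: $0$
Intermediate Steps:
$l{\left(R \right)} = \left(R^{2} + 2 R + R \left(R + 2 R^{2}\right)\right)^{2}$ ($l{\left(R \right)} = \left(\left(\left(R^{2} + \left(\left(R^{2} + R^{2}\right) + R\right) R\right) + R\right) + R\right)^{2} = \left(\left(\left(R^{2} + \left(2 R^{2} + R\right) R\right) + R\right) + R\right)^{2} = \left(\left(\left(R^{2} + \left(R + 2 R^{2}\right) R\right) + R\right) + R\right)^{2} = \left(\left(\left(R^{2} + R \left(R + 2 R^{2}\right)\right) + R\right) + R\right)^{2} = \left(\left(R + R^{2} + R \left(R + 2 R^{2}\right)\right) + R\right)^{2} = \left(R^{2} + 2 R + R \left(R + 2 R^{2}\right)\right)^{2}$)
$l{\left(M{\left(-5 \right)} \right)} \left(b{\left(-1,1 \right)} + \left(0 + 1\right)\right) = 4 \cdot 0^{2} \left(1 + 0 + 0^{2}\right)^{2} \left(-4 + \left(0 + 1\right)\right) = 4 \cdot 0 \left(1 + 0 + 0\right)^{2} \left(-4 + 1\right) = 4 \cdot 0 \cdot 1^{2} \left(-3\right) = 4 \cdot 0 \cdot 1 \left(-3\right) = 0 \left(-3\right) = 0$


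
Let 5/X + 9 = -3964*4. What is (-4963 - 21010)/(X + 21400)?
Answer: -82412329/67902199 ≈ -1.2137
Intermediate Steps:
X = -1/3173 (X = 5/(-9 - 3964*4) = 5/(-9 - 15856) = 5/(-15865) = 5*(-1/15865) = -1/3173 ≈ -0.00031516)
(-4963 - 21010)/(X + 21400) = (-4963 - 21010)/(-1/3173 + 21400) = -25973/67902199/3173 = -25973*3173/67902199 = -82412329/67902199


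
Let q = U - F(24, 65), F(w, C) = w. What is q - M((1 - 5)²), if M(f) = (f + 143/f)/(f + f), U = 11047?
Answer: 5643377/512 ≈ 11022.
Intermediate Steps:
M(f) = (f + 143/f)/(2*f) (M(f) = (f + 143/f)/((2*f)) = (f + 143/f)*(1/(2*f)) = (f + 143/f)/(2*f))
q = 11023 (q = 11047 - 1*24 = 11047 - 24 = 11023)
q - M((1 - 5)²) = 11023 - (143 + ((1 - 5)²)²)/(2*((1 - 5)²)²) = 11023 - (143 + ((-4)²)²)/(2*((-4)²)²) = 11023 - (143 + 16²)/(2*16²) = 11023 - (143 + 256)/(2*256) = 11023 - 399/(2*256) = 11023 - 1*399/512 = 11023 - 399/512 = 5643377/512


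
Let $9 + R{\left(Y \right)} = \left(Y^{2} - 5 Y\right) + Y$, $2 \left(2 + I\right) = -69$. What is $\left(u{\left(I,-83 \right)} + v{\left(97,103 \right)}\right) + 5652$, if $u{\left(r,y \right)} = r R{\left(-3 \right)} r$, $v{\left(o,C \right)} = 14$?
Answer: $21653$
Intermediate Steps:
$I = - \frac{73}{2}$ ($I = -2 + \frac{1}{2} \left(-69\right) = -2 - \frac{69}{2} = - \frac{73}{2} \approx -36.5$)
$R{\left(Y \right)} = -9 + Y^{2} - 4 Y$ ($R{\left(Y \right)} = -9 + \left(\left(Y^{2} - 5 Y\right) + Y\right) = -9 + \left(Y^{2} - 4 Y\right) = -9 + Y^{2} - 4 Y$)
$u{\left(r,y \right)} = 12 r^{2}$ ($u{\left(r,y \right)} = r \left(-9 + \left(-3\right)^{2} - -12\right) r = r \left(-9 + 9 + 12\right) r = r 12 r = 12 r r = 12 r^{2}$)
$\left(u{\left(I,-83 \right)} + v{\left(97,103 \right)}\right) + 5652 = \left(12 \left(- \frac{73}{2}\right)^{2} + 14\right) + 5652 = \left(12 \cdot \frac{5329}{4} + 14\right) + 5652 = \left(15987 + 14\right) + 5652 = 16001 + 5652 = 21653$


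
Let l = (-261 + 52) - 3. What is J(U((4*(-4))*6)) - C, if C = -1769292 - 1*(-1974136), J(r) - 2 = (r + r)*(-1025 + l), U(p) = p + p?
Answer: 270166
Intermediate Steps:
U(p) = 2*p
l = -212 (l = -209 - 3 = -212)
J(r) = 2 - 2474*r (J(r) = 2 + (r + r)*(-1025 - 212) = 2 + (2*r)*(-1237) = 2 - 2474*r)
C = 204844 (C = -1769292 + 1974136 = 204844)
J(U((4*(-4))*6)) - C = (2 - 4948*(4*(-4))*6) - 1*204844 = (2 - 4948*(-16*6)) - 204844 = (2 - 4948*(-96)) - 204844 = (2 - 2474*(-192)) - 204844 = (2 + 475008) - 204844 = 475010 - 204844 = 270166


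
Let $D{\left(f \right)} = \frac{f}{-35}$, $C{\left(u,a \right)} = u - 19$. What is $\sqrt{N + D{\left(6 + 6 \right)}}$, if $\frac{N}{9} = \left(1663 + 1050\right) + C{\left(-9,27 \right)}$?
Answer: $\frac{\sqrt{29601705}}{35} \approx 155.45$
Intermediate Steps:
$C{\left(u,a \right)} = -19 + u$
$D{\left(f \right)} = - \frac{f}{35}$ ($D{\left(f \right)} = f \left(- \frac{1}{35}\right) = - \frac{f}{35}$)
$N = 24165$ ($N = 9 \left(\left(1663 + 1050\right) - 28\right) = 9 \left(2713 - 28\right) = 9 \cdot 2685 = 24165$)
$\sqrt{N + D{\left(6 + 6 \right)}} = \sqrt{24165 - \frac{6 + 6}{35}} = \sqrt{24165 - \frac{12}{35}} = \sqrt{\frac{845763}{35}} = \frac{\sqrt{29601705}}{35}$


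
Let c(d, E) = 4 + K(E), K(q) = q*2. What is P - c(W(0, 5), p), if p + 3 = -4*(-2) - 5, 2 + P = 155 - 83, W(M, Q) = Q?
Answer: 66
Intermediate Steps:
K(q) = 2*q
P = 70 (P = -2 + (155 - 83) = -2 + 72 = 70)
p = 0 (p = -3 + (-4*(-2) - 5) = -3 + (8 - 5) = -3 + 3 = 0)
c(d, E) = 4 + 2*E
P - c(W(0, 5), p) = 70 - (4 + 2*0) = 70 - (4 + 0) = 70 - 1*4 = 70 - 4 = 66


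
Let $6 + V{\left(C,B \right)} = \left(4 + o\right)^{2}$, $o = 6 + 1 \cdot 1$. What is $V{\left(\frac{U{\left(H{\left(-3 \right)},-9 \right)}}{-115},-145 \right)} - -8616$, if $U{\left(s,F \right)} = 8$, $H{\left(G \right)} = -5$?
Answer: $8731$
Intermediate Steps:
$o = 7$ ($o = 6 + 1 = 7$)
$V{\left(C,B \right)} = 115$ ($V{\left(C,B \right)} = -6 + \left(4 + 7\right)^{2} = -6 + 11^{2} = -6 + 121 = 115$)
$V{\left(\frac{U{\left(H{\left(-3 \right)},-9 \right)}}{-115},-145 \right)} - -8616 = 115 - -8616 = 115 + 8616 = 8731$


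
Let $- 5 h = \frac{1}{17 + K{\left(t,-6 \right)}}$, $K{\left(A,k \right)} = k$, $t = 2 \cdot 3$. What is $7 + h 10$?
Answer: $\frac{75}{11} \approx 6.8182$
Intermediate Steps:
$t = 6$
$h = - \frac{1}{55}$ ($h = - \frac{1}{5 \left(17 - 6\right)} = - \frac{1}{5 \cdot 11} = \left(- \frac{1}{5}\right) \frac{1}{11} = - \frac{1}{55} \approx -0.018182$)
$7 + h 10 = 7 - \frac{2}{11} = \frac{75}{11}$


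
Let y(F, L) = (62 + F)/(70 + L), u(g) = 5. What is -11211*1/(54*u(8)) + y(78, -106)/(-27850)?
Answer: -115639/2785 ≈ -41.522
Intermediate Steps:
y(F, L) = (62 + F)/(70 + L)
-11211*1/(54*u(8)) + y(78, -106)/(-27850) = -11211/(5*54) + ((62 + 78)/(70 - 106))/(-27850) = -11211/270 + (140/(-36))*(-1/27850) = -11211*1/270 - 1/36*140*(-1/27850) = -3737/90 - 35/9*(-1/27850) = -3737/90 + 7/50130 = -115639/2785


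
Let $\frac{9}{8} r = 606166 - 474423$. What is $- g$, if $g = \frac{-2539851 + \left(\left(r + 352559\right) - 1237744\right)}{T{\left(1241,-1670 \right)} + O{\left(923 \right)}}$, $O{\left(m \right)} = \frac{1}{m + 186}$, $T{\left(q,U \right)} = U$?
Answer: $- \frac{33016460420}{16668261} \approx -1980.8$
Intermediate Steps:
$r = \frac{1053944}{9}$ ($r = \frac{8 \left(606166 - 474423\right)}{9} = \frac{8}{9} \cdot 131743 = \frac{1053944}{9} \approx 1.171 \cdot 10^{5}$)
$O{\left(m \right)} = \frac{1}{186 + m}$
$g = \frac{33016460420}{16668261}$ ($g = \frac{-2539851 + \left(\left(\frac{1053944}{9} + 352559\right) - 1237744\right)}{-1670 + \frac{1}{186 + 923}} = \frac{-2539851 + \left(\frac{4226975}{9} - 1237744\right)}{-1670 + \frac{1}{1109}} = \frac{-2539851 - \frac{6912721}{9}}{-1670 + \frac{1}{1109}} = - \frac{29771380}{9 \left(- \frac{1852029}{1109}\right)} = \left(- \frac{29771380}{9}\right) \left(- \frac{1109}{1852029}\right) = \frac{33016460420}{16668261} \approx 1980.8$)
$- g = \left(-1\right) \frac{33016460420}{16668261} = - \frac{33016460420}{16668261}$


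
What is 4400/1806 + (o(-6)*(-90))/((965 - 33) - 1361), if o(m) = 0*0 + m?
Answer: 152060/129129 ≈ 1.1776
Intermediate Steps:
o(m) = m (o(m) = 0 + m = m)
4400/1806 + (o(-6)*(-90))/((965 - 33) - 1361) = 4400/1806 + (-6*(-90))/((965 - 33) - 1361) = 4400*(1/1806) + 540/(932 - 1361) = 2200/903 + 540/(-429) = 2200/903 + 540*(-1/429) = 2200/903 - 180/143 = 152060/129129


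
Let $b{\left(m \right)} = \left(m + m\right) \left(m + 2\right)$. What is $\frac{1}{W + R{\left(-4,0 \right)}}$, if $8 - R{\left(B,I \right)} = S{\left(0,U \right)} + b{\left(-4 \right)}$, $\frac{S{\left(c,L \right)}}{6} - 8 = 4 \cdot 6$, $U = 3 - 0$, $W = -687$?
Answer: $- \frac{1}{887} \approx -0.0011274$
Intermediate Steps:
$U = 3$ ($U = 3 + 0 = 3$)
$b{\left(m \right)} = 2 m \left(2 + m\right)$
$S{\left(c,L \right)} = 192$ ($S{\left(c,L \right)} = 48 + 6 \cdot 4 \cdot 6 = 48 + 6 \cdot 24 = 48 + 144 = 192$)
$R{\left(B,I \right)} = -200$ ($R{\left(B,I \right)} = 8 - \left(192 + 2 \left(-4\right) \left(2 - 4\right)\right) = 8 - \left(192 + 2 \left(-4\right) \left(-2\right)\right) = 8 - \left(192 + 16\right) = 8 - 208 = -200$)
$\frac{1}{W + R{\left(-4,0 \right)}} = \frac{1}{-687 - 200} = \frac{1}{-887} = - \frac{1}{887}$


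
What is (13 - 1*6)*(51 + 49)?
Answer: 700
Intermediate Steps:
(13 - 1*6)*(51 + 49) = (13 - 6)*100 = 7*100 = 700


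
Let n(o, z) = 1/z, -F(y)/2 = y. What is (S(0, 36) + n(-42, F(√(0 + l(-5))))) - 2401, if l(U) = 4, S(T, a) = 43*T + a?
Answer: -9461/4 ≈ -2365.3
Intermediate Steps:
S(T, a) = a + 43*T
F(y) = -2*y
(S(0, 36) + n(-42, F(√(0 + l(-5))))) - 2401 = ((36 + 43*0) + 1/(-2*√(0 + 4))) - 2401 = ((36 + 0) + 1/(-2*√4)) - 2401 = (36 + 1/(-2*2)) - 2401 = (36 + 1/(-4)) - 2401 = (36 - ¼) - 2401 = 143/4 - 2401 = -9461/4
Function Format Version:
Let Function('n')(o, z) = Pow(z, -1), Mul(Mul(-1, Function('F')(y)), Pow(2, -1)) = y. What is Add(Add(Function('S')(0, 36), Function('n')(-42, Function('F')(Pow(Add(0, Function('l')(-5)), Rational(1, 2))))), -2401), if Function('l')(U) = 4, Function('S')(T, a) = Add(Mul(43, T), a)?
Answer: Rational(-9461, 4) ≈ -2365.3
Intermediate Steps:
Function('S')(T, a) = Add(a, Mul(43, T))
Function('F')(y) = Mul(-2, y)
Add(Add(Function('S')(0, 36), Function('n')(-42, Function('F')(Pow(Add(0, Function('l')(-5)), Rational(1, 2))))), -2401) = Add(Add(Add(36, Mul(43, 0)), Pow(Mul(-2, Pow(Add(0, 4), Rational(1, 2))), -1)), -2401) = Add(Add(Add(36, 0), Pow(Mul(-2, Pow(4, Rational(1, 2))), -1)), -2401) = Add(Add(36, Pow(Mul(-2, 2), -1)), -2401) = Add(Add(36, Pow(-4, -1)), -2401) = Add(Add(36, Rational(-1, 4)), -2401) = Add(Rational(143, 4), -2401) = Rational(-9461, 4)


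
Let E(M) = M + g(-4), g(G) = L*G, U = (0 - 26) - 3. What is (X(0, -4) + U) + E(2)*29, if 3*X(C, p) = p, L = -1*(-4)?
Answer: -1309/3 ≈ -436.33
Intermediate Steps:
L = 4
X(C, p) = p/3
U = -29 (U = -26 - 3 = -29)
g(G) = 4*G
E(M) = -16 + M (E(M) = M + 4*(-4) = M - 16 = -16 + M)
(X(0, -4) + U) + E(2)*29 = ((⅓)*(-4) - 29) + (-16 + 2)*29 = (-4/3 - 29) - 14*29 = -91/3 - 406 = -1309/3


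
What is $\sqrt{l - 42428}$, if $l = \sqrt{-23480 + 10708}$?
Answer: $\sqrt{-42428 + 2 i \sqrt{3193}} \approx 0.2743 + 205.98 i$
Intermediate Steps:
$l = 2 i \sqrt{3193}$ ($l = \sqrt{-12772} = 2 i \sqrt{3193} \approx 113.01 i$)
$\sqrt{l - 42428} = \sqrt{2 i \sqrt{3193} - 42428} = \sqrt{-42428 + 2 i \sqrt{3193}}$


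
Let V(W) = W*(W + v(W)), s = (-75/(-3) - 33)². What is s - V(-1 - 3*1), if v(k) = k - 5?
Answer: 12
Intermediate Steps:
s = 64 (s = (-75*(-⅓) - 33)² = (25 - 33)² = (-8)² = 64)
v(k) = -5 + k
V(W) = W*(-5 + 2*W) (V(W) = W*(W + (-5 + W)) = W*(-5 + 2*W))
s - V(-1 - 3*1) = 64 - (-1 - 3*1)*(-5 + 2*(-1 - 3*1)) = 64 - (-1 - 3)*(-5 + 2*(-1 - 3)) = 64 - (-4)*(-5 + 2*(-4)) = 64 - (-4)*(-5 - 8) = 64 - (-4)*(-13) = 64 - 1*52 = 64 - 52 = 12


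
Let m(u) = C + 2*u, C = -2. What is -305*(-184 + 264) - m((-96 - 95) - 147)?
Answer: -23722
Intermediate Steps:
m(u) = -2 + 2*u
-305*(-184 + 264) - m((-96 - 95) - 147) = -305*(-184 + 264) - (-2 + 2*((-96 - 95) - 147)) = -305*80 - (-2 + 2*(-191 - 147)) = -24400 - (-2 + 2*(-338)) = -24400 - (-2 - 676) = -24400 - 1*(-678) = -24400 + 678 = -23722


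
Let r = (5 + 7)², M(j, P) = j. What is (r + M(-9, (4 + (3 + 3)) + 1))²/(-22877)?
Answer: -18225/22877 ≈ -0.79665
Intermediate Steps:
r = 144 (r = 12² = 144)
(r + M(-9, (4 + (3 + 3)) + 1))²/(-22877) = (144 - 9)²/(-22877) = 135²*(-1/22877) = 18225*(-1/22877) = -18225/22877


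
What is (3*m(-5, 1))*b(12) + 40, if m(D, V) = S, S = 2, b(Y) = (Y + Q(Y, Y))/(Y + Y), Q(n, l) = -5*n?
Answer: 28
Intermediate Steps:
b(Y) = -2 (b(Y) = (Y - 5*Y)/(Y + Y) = (-4*Y)/((2*Y)) = (-4*Y)*(1/(2*Y)) = -2)
m(D, V) = 2
(3*m(-5, 1))*b(12) + 40 = (3*2)*(-2) + 40 = 6*(-2) + 40 = -12 + 40 = 28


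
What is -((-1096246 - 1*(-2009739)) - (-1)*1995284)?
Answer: -2908777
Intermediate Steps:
-((-1096246 - 1*(-2009739)) - (-1)*1995284) = -((-1096246 + 2009739) - 1*(-1995284)) = -(913493 + 1995284) = -1*2908777 = -2908777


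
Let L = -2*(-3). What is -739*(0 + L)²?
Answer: -26604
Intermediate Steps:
L = 6
-739*(0 + L)² = -739*(0 + 6)² = -739*6² = -739*36 = -26604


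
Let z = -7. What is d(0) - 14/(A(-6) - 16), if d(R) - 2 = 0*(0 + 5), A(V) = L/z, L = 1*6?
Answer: 167/59 ≈ 2.8305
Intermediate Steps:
L = 6
A(V) = -6/7 (A(V) = 6/(-7) = 6*(-1/7) = -6/7)
d(R) = 2 (d(R) = 2 + 0*(0 + 5) = 2 + 0*5 = 2 + 0 = 2)
d(0) - 14/(A(-6) - 16) = 2 - 14/(-6/7 - 16) = 2 - 14/(-118/7) = 2 - 7/118*(-14) = 2 + 49/59 = 167/59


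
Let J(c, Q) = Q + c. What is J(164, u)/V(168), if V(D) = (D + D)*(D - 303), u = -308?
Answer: 1/315 ≈ 0.0031746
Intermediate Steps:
V(D) = 2*D*(-303 + D) (V(D) = (2*D)*(-303 + D) = 2*D*(-303 + D))
J(164, u)/V(168) = (-308 + 164)/((2*168*(-303 + 168))) = -144/(2*168*(-135)) = -144/(-45360) = -144*(-1/45360) = 1/315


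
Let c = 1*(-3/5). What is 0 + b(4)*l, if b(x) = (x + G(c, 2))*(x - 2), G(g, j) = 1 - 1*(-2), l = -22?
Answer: -308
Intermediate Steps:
c = -⅗ (c = 1*(-3*⅕) = 1*(-⅗) = -⅗ ≈ -0.60000)
G(g, j) = 3 (G(g, j) = 1 + 2 = 3)
b(x) = (-2 + x)*(3 + x) (b(x) = (x + 3)*(x - 2) = (3 + x)*(-2 + x) = (-2 + x)*(3 + x))
0 + b(4)*l = 0 + (-6 + 4 + 4²)*(-22) = 0 + (-6 + 4 + 16)*(-22) = 0 + 14*(-22) = 0 - 308 = -308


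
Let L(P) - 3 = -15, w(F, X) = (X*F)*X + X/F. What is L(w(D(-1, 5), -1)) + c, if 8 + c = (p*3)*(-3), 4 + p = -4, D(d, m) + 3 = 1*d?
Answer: 52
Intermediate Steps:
D(d, m) = -3 + d (D(d, m) = -3 + 1*d = -3 + d)
p = -8 (p = -4 - 4 = -8)
w(F, X) = F*X**2 + X/F (w(F, X) = (F*X)*X + X/F = F*X**2 + X/F)
c = 64 (c = -8 - 8*3*(-3) = -8 - 24*(-3) = -8 + 72 = 64)
L(P) = -12 (L(P) = 3 - 15 = -12)
L(w(D(-1, 5), -1)) + c = -12 + 64 = 52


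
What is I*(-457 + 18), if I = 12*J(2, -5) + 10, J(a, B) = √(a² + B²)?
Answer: -4390 - 5268*√29 ≈ -32759.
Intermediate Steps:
J(a, B) = √(B² + a²)
I = 10 + 12*√29 (I = 12*√((-5)² + 2²) + 10 = 12*√(25 + 4) + 10 = 12*√29 + 10 = 10 + 12*√29 ≈ 74.622)
I*(-457 + 18) = (10 + 12*√29)*(-457 + 18) = (10 + 12*√29)*(-439) = -4390 - 5268*√29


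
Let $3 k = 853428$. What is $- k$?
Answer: $-284476$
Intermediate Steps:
$k = 284476$ ($k = \frac{1}{3} \cdot 853428 = 284476$)
$- k = \left(-1\right) 284476 = -284476$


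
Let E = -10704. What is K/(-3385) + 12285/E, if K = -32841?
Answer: 103315113/12077680 ≈ 8.5542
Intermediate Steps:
K/(-3385) + 12285/E = -32841/(-3385) + 12285/(-10704) = -32841*(-1/3385) + 12285*(-1/10704) = 32841/3385 - 4095/3568 = 103315113/12077680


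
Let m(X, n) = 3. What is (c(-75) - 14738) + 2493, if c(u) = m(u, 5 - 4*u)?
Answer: -12242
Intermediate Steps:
c(u) = 3
(c(-75) - 14738) + 2493 = (3 - 14738) + 2493 = -14735 + 2493 = -12242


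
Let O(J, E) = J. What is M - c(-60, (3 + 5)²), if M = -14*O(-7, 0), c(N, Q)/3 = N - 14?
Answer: 320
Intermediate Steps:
c(N, Q) = -42 + 3*N (c(N, Q) = 3*(N - 14) = 3*(-14 + N) = -42 + 3*N)
M = 98 (M = -14*(-7) = 98)
M - c(-60, (3 + 5)²) = 98 - (-42 + 3*(-60)) = 98 - (-42 - 180) = 98 - 1*(-222) = 98 + 222 = 320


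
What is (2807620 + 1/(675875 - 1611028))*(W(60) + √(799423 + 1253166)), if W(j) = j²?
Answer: 9451995357092400/935153 + 2625554265859*√2052589/935153 ≈ 1.4130e+10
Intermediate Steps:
(2807620 + 1/(675875 - 1611028))*(W(60) + √(799423 + 1253166)) = (2807620 + 1/(675875 - 1611028))*(60² + √(799423 + 1253166)) = (2807620 + 1/(-935153))*(3600 + √2052589) = (2807620 - 1/935153)*(3600 + √2052589) = 2625554265859*(3600 + √2052589)/935153 = 9451995357092400/935153 + 2625554265859*√2052589/935153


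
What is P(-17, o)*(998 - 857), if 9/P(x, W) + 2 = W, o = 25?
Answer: 1269/23 ≈ 55.174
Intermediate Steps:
P(x, W) = 9/(-2 + W)
P(-17, o)*(998 - 857) = (9/(-2 + 25))*(998 - 857) = (9/23)*141 = 1269/23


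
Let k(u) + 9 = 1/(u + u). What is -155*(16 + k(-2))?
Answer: -4185/4 ≈ -1046.3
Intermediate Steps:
k(u) = -9 + 1/(2*u) (k(u) = -9 + 1/(u + u) = -9 + 1/(2*u))
-155*(16 + k(-2)) = -155*(16 + (-9 + (1/2)/(-2))) = -155*(16 + (-9 + (1/2)*(-1/2))) = -155*(16 + (-9 - 1/4)) = -155*(16 - 37/4) = -155*27/4 = -4185/4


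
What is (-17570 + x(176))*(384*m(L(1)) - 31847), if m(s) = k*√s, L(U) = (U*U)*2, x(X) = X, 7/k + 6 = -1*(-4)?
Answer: 553946718 + 23377536*√2 ≈ 5.8701e+8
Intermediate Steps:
k = -7/2 (k = 7/(-6 - 1*(-4)) = 7/(-6 + 4) = 7/(-2) = 7*(-½) = -7/2 ≈ -3.5000)
L(U) = 2*U² (L(U) = U²*2 = 2*U²)
m(s) = -7*√s/2
(-17570 + x(176))*(384*m(L(1)) - 31847) = (-17570 + 176)*(384*(-7*√2/2) - 31847) = -17394*(384*(-7*√2/2) - 31847) = -17394*(-1344*√2 - 31847) = -17394*(-31847 - 1344*√2) = 553946718 + 23377536*√2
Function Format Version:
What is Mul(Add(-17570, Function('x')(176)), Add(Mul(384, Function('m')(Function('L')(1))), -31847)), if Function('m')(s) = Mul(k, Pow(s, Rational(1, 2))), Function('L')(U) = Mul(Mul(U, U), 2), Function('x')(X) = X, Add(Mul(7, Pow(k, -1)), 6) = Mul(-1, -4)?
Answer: Add(553946718, Mul(23377536, Pow(2, Rational(1, 2)))) ≈ 5.8701e+8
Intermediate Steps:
k = Rational(-7, 2) (k = Mul(7, Pow(Add(-6, Mul(-1, -4)), -1)) = Mul(7, Pow(Add(-6, 4), -1)) = Mul(7, Pow(-2, -1)) = Mul(7, Rational(-1, 2)) = Rational(-7, 2) ≈ -3.5000)
Function('L')(U) = Mul(2, Pow(U, 2)) (Function('L')(U) = Mul(Pow(U, 2), 2) = Mul(2, Pow(U, 2)))
Function('m')(s) = Mul(Rational(-7, 2), Pow(s, Rational(1, 2)))
Mul(Add(-17570, Function('x')(176)), Add(Mul(384, Function('m')(Function('L')(1))), -31847)) = Mul(Add(-17570, 176), Add(Mul(384, Mul(Rational(-7, 2), Pow(Mul(2, Pow(1, 2)), Rational(1, 2)))), -31847)) = Mul(-17394, Add(Mul(384, Mul(Rational(-7, 2), Pow(Mul(2, 1), Rational(1, 2)))), -31847)) = Mul(-17394, Add(Mul(384, Mul(Rational(-7, 2), Pow(2, Rational(1, 2)))), -31847)) = Mul(-17394, Add(Mul(-1344, Pow(2, Rational(1, 2))), -31847)) = Mul(-17394, Add(-31847, Mul(-1344, Pow(2, Rational(1, 2))))) = Add(553946718, Mul(23377536, Pow(2, Rational(1, 2))))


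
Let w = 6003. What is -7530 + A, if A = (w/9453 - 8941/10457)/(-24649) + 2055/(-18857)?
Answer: -5014190642163359459/665885535347537 ≈ -7530.1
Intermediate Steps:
A = -72560996405849/665885535347537 (A = (6003/9453 - 8941/10457)/(-24649) + 2055/(-18857) = (6003*(1/9453) - 8941*1/10457)*(-1/24649) + 2055*(-1/18857) = (87/137 - 8941/10457)*(-1/24649) - 2055/18857 = -315158/1432609*(-1/24649) - 2055/18857 = 315158/35312379241 - 2055/18857 = -72560996405849/665885535347537 ≈ -0.10897)
-7530 + A = -7530 - 72560996405849/665885535347537 = -5014190642163359459/665885535347537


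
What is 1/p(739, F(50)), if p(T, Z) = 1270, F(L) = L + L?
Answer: 1/1270 ≈ 0.00078740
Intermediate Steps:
F(L) = 2*L
1/p(739, F(50)) = 1/1270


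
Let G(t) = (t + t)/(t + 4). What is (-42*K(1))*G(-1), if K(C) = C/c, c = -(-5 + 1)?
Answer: 7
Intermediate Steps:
c = 4 (c = -1*(-4) = 4)
K(C) = C/4
G(t) = 2*t/(4 + t) (G(t) = (2*t)/(4 + t) = 2*t/(4 + t))
(-42*K(1))*G(-1) = (-21/2)*(2*(-1)/(4 - 1)) = (-42*1/4)*(2*(-1)/3) = -21*(-1)/3 = -21/2*(-2/3) = 7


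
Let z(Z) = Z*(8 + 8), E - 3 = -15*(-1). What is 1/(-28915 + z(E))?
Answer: -1/28627 ≈ -3.4932e-5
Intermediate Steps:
E = 18 (E = 3 - 15*(-1) = 3 + 15 = 18)
z(Z) = 16*Z (z(Z) = Z*16 = 16*Z)
1/(-28915 + z(E)) = 1/(-28915 + 16*18) = 1/(-28915 + 288) = 1/(-28627) = -1/28627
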